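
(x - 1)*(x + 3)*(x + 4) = x^3 + 6*x^2 + 5*x - 12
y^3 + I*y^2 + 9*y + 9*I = (y - 3*I)*(y + I)*(y + 3*I)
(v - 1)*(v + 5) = v^2 + 4*v - 5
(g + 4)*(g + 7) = g^2 + 11*g + 28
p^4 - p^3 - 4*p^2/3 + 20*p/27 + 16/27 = (p - 4/3)*(p - 1)*(p + 2/3)^2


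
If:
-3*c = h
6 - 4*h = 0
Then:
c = -1/2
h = 3/2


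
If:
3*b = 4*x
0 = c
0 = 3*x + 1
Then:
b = -4/9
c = 0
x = -1/3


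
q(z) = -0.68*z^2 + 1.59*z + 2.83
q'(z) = 1.59 - 1.36*z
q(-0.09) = 2.68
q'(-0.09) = 1.71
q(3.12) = 1.17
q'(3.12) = -2.65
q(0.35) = 3.30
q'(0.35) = 1.11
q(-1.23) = -0.15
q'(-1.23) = 3.26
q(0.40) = 3.36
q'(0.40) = 1.05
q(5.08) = -6.64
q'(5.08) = -5.32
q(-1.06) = 0.38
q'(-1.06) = 3.03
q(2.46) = 2.63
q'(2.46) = -1.76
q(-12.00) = -114.17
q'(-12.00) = 17.91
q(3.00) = 1.48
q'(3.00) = -2.49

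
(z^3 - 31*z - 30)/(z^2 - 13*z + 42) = (z^2 + 6*z + 5)/(z - 7)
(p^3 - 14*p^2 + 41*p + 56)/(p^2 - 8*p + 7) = (p^2 - 7*p - 8)/(p - 1)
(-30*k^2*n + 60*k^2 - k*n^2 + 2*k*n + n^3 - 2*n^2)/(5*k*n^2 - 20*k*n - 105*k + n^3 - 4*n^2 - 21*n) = (-6*k*n + 12*k + n^2 - 2*n)/(n^2 - 4*n - 21)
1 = 1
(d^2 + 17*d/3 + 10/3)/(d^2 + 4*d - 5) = (d + 2/3)/(d - 1)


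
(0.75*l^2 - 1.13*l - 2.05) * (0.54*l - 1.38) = 0.405*l^3 - 1.6452*l^2 + 0.4524*l + 2.829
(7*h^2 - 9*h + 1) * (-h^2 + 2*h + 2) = -7*h^4 + 23*h^3 - 5*h^2 - 16*h + 2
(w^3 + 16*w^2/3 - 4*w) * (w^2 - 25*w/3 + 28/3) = w^5 - 3*w^4 - 352*w^3/9 + 748*w^2/9 - 112*w/3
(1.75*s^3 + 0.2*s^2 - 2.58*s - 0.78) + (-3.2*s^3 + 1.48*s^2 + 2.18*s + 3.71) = -1.45*s^3 + 1.68*s^2 - 0.4*s + 2.93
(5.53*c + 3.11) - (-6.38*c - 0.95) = 11.91*c + 4.06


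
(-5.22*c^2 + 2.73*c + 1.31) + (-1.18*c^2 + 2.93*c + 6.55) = -6.4*c^2 + 5.66*c + 7.86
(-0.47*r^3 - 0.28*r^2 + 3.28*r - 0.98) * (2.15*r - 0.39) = -1.0105*r^4 - 0.4187*r^3 + 7.1612*r^2 - 3.3862*r + 0.3822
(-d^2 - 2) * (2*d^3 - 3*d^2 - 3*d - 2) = -2*d^5 + 3*d^4 - d^3 + 8*d^2 + 6*d + 4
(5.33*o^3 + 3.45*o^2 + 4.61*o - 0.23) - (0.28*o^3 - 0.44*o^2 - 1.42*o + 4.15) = 5.05*o^3 + 3.89*o^2 + 6.03*o - 4.38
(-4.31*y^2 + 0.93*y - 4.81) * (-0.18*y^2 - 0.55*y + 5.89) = 0.7758*y^4 + 2.2031*y^3 - 25.0316*y^2 + 8.1232*y - 28.3309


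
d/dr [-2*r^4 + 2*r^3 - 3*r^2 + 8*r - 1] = -8*r^3 + 6*r^2 - 6*r + 8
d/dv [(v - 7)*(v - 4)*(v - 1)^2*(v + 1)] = 5*v^4 - 48*v^3 + 114*v^2 - 32*v - 39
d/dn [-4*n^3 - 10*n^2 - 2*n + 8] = -12*n^2 - 20*n - 2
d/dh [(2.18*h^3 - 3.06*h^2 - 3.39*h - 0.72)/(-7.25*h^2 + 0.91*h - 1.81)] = (-15.805*h^4 + 3.9676*h^3 - 39.1995*h^2 + 0.637200000000002*h + 6.7911)/(52.5625*h^4 - 13.195*h^3 + 27.0731*h^2 - 3.2942*h + 3.2761)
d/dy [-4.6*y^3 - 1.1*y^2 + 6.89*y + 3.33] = -13.8*y^2 - 2.2*y + 6.89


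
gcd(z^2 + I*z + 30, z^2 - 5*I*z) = z - 5*I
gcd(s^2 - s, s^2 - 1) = s - 1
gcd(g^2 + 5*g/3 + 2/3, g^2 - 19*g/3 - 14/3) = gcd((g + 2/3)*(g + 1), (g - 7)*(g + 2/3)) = g + 2/3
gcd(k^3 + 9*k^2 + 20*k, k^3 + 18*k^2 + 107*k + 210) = k + 5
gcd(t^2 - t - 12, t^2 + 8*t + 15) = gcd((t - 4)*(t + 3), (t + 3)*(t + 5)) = t + 3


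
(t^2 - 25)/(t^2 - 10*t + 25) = (t + 5)/(t - 5)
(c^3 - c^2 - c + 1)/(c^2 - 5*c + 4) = (c^2 - 1)/(c - 4)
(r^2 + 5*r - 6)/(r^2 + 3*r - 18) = (r - 1)/(r - 3)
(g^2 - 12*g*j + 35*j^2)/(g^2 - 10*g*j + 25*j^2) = (g - 7*j)/(g - 5*j)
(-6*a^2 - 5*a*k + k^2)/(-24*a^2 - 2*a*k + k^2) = (a + k)/(4*a + k)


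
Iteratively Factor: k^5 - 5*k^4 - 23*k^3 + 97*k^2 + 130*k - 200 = (k - 5)*(k^4 - 23*k^2 - 18*k + 40) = (k - 5)*(k + 2)*(k^3 - 2*k^2 - 19*k + 20) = (k - 5)^2*(k + 2)*(k^2 + 3*k - 4) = (k - 5)^2*(k + 2)*(k + 4)*(k - 1)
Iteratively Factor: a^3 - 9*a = (a - 3)*(a^2 + 3*a) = (a - 3)*(a + 3)*(a)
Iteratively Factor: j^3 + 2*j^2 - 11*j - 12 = (j + 1)*(j^2 + j - 12) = (j - 3)*(j + 1)*(j + 4)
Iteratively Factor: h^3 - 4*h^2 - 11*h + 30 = (h - 5)*(h^2 + h - 6) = (h - 5)*(h - 2)*(h + 3)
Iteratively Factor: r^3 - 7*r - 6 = (r + 1)*(r^2 - r - 6) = (r + 1)*(r + 2)*(r - 3)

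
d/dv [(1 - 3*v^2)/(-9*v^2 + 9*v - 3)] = (-3*v^2 + 4*v - 1)/(9*v^4 - 18*v^3 + 15*v^2 - 6*v + 1)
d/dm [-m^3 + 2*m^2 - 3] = m*(4 - 3*m)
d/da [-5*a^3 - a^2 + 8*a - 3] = -15*a^2 - 2*a + 8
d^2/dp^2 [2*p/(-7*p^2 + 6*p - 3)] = 4*(-4*p*(7*p - 3)^2 + 3*(7*p - 2)*(7*p^2 - 6*p + 3))/(7*p^2 - 6*p + 3)^3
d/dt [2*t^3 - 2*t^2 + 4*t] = 6*t^2 - 4*t + 4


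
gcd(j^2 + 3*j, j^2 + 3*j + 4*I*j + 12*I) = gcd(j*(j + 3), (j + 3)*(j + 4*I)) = j + 3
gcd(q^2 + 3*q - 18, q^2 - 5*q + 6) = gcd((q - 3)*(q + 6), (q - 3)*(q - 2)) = q - 3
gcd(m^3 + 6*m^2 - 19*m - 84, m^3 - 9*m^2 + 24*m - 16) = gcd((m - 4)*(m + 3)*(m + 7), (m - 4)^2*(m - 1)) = m - 4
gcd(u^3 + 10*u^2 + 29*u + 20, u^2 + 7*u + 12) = u + 4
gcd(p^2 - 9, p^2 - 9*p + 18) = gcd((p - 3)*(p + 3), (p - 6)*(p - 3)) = p - 3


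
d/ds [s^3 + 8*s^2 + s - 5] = 3*s^2 + 16*s + 1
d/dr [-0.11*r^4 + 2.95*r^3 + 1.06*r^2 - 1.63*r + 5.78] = -0.44*r^3 + 8.85*r^2 + 2.12*r - 1.63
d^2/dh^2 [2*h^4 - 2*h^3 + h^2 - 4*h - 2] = 24*h^2 - 12*h + 2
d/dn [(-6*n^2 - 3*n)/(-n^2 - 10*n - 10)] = 3*(19*n^2 + 40*n + 10)/(n^4 + 20*n^3 + 120*n^2 + 200*n + 100)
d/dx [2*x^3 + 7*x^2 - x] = 6*x^2 + 14*x - 1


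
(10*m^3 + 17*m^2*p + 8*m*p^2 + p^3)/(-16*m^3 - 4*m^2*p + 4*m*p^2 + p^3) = (5*m^2 + 6*m*p + p^2)/(-8*m^2 + 2*m*p + p^2)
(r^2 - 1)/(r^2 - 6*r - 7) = (r - 1)/(r - 7)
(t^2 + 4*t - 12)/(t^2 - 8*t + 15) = (t^2 + 4*t - 12)/(t^2 - 8*t + 15)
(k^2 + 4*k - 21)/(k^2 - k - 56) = (k - 3)/(k - 8)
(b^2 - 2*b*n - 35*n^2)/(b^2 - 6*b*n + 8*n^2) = (b^2 - 2*b*n - 35*n^2)/(b^2 - 6*b*n + 8*n^2)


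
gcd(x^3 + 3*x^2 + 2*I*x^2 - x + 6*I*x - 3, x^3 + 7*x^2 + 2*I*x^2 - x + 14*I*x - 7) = x^2 + 2*I*x - 1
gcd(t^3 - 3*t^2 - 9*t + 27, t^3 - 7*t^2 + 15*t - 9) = t^2 - 6*t + 9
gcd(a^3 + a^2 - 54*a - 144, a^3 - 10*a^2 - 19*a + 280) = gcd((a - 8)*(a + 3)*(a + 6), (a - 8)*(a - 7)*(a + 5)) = a - 8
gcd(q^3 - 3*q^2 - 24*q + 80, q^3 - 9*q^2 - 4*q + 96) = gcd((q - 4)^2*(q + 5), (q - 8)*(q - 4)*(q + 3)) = q - 4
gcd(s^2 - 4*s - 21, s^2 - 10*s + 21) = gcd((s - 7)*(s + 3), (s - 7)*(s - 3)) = s - 7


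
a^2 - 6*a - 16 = (a - 8)*(a + 2)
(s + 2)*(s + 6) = s^2 + 8*s + 12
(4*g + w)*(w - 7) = 4*g*w - 28*g + w^2 - 7*w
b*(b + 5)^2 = b^3 + 10*b^2 + 25*b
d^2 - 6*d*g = d*(d - 6*g)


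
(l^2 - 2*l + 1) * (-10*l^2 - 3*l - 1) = -10*l^4 + 17*l^3 - 5*l^2 - l - 1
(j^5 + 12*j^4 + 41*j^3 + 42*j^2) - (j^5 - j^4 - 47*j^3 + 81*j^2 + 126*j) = 13*j^4 + 88*j^3 - 39*j^2 - 126*j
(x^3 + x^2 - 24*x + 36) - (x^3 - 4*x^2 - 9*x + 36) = 5*x^2 - 15*x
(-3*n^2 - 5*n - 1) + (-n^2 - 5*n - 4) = -4*n^2 - 10*n - 5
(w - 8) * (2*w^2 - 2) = 2*w^3 - 16*w^2 - 2*w + 16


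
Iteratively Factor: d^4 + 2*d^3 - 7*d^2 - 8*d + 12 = (d - 1)*(d^3 + 3*d^2 - 4*d - 12) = (d - 2)*(d - 1)*(d^2 + 5*d + 6) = (d - 2)*(d - 1)*(d + 2)*(d + 3)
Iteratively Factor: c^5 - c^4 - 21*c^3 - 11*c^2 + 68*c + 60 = (c - 2)*(c^4 + c^3 - 19*c^2 - 49*c - 30) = (c - 2)*(c + 1)*(c^3 - 19*c - 30) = (c - 5)*(c - 2)*(c + 1)*(c^2 + 5*c + 6) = (c - 5)*(c - 2)*(c + 1)*(c + 2)*(c + 3)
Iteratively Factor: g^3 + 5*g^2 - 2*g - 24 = (g + 4)*(g^2 + g - 6) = (g + 3)*(g + 4)*(g - 2)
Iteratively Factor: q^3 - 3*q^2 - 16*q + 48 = (q + 4)*(q^2 - 7*q + 12) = (q - 3)*(q + 4)*(q - 4)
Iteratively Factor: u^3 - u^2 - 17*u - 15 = (u - 5)*(u^2 + 4*u + 3) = (u - 5)*(u + 3)*(u + 1)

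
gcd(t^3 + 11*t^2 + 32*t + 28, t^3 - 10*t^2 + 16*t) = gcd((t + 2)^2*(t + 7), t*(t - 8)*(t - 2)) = 1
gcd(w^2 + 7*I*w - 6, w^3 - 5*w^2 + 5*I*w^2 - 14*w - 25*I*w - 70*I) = 1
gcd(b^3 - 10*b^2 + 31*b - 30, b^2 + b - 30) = b - 5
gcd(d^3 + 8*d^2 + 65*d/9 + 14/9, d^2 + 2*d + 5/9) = d + 1/3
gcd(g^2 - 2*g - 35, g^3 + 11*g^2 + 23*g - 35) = g + 5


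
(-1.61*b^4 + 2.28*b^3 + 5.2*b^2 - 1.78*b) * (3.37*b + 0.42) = -5.4257*b^5 + 7.0074*b^4 + 18.4816*b^3 - 3.8146*b^2 - 0.7476*b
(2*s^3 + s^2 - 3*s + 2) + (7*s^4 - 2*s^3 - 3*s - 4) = 7*s^4 + s^2 - 6*s - 2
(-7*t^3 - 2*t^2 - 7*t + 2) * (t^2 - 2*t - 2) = -7*t^5 + 12*t^4 + 11*t^3 + 20*t^2 + 10*t - 4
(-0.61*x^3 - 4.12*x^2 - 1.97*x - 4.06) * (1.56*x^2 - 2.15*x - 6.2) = -0.9516*x^5 - 5.1157*x^4 + 9.5668*x^3 + 23.4459*x^2 + 20.943*x + 25.172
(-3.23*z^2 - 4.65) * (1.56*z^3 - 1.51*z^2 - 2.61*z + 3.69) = -5.0388*z^5 + 4.8773*z^4 + 1.1763*z^3 - 4.8972*z^2 + 12.1365*z - 17.1585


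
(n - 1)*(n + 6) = n^2 + 5*n - 6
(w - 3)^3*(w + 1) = w^4 - 8*w^3 + 18*w^2 - 27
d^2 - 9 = (d - 3)*(d + 3)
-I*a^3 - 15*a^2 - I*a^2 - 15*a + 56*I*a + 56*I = (a - 8*I)*(a - 7*I)*(-I*a - I)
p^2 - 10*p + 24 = (p - 6)*(p - 4)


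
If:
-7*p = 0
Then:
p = 0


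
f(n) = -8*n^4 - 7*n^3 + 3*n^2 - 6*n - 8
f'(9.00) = -24981.00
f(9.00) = -57410.00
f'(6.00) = -7638.00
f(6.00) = -11816.00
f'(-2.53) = 362.62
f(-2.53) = -188.03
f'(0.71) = -23.78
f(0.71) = -15.29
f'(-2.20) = 219.90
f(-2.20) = -93.15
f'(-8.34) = 17046.29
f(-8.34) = -34392.49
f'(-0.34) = -9.21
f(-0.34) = -5.44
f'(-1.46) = 40.06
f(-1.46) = -7.41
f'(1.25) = -93.81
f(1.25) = -44.02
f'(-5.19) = 3870.75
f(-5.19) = -4721.89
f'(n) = -32*n^3 - 21*n^2 + 6*n - 6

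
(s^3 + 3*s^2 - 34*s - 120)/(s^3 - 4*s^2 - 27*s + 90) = (s + 4)/(s - 3)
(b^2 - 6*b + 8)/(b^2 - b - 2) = (b - 4)/(b + 1)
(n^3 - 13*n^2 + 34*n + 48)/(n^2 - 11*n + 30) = (n^2 - 7*n - 8)/(n - 5)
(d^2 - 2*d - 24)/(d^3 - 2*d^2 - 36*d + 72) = (d + 4)/(d^2 + 4*d - 12)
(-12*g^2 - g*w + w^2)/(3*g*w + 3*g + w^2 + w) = (-4*g + w)/(w + 1)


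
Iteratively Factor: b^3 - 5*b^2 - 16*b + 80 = (b - 5)*(b^2 - 16) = (b - 5)*(b - 4)*(b + 4)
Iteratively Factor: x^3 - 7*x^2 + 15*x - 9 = (x - 3)*(x^2 - 4*x + 3) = (x - 3)*(x - 1)*(x - 3)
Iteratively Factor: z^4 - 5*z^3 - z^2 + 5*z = (z - 1)*(z^3 - 4*z^2 - 5*z) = z*(z - 1)*(z^2 - 4*z - 5) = z*(z - 5)*(z - 1)*(z + 1)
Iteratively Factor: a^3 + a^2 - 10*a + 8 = (a - 1)*(a^2 + 2*a - 8) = (a - 1)*(a + 4)*(a - 2)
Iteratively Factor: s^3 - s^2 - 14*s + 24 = (s - 3)*(s^2 + 2*s - 8) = (s - 3)*(s - 2)*(s + 4)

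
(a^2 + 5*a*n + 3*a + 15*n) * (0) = 0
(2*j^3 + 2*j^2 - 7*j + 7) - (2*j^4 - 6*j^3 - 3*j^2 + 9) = -2*j^4 + 8*j^3 + 5*j^2 - 7*j - 2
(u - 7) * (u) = u^2 - 7*u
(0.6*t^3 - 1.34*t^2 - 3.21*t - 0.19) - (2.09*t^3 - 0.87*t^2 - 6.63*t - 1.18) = -1.49*t^3 - 0.47*t^2 + 3.42*t + 0.99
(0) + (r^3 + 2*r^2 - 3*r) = r^3 + 2*r^2 - 3*r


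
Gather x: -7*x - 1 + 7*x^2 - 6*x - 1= 7*x^2 - 13*x - 2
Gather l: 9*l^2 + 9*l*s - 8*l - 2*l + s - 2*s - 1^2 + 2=9*l^2 + l*(9*s - 10) - s + 1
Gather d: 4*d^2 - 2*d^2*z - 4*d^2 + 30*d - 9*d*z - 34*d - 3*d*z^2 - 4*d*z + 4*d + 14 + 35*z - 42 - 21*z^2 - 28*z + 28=-2*d^2*z + d*(-3*z^2 - 13*z) - 21*z^2 + 7*z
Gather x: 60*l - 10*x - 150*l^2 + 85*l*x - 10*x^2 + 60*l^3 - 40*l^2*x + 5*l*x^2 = 60*l^3 - 150*l^2 + 60*l + x^2*(5*l - 10) + x*(-40*l^2 + 85*l - 10)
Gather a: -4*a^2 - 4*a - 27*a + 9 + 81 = -4*a^2 - 31*a + 90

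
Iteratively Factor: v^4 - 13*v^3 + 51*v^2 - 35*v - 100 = (v - 5)*(v^3 - 8*v^2 + 11*v + 20) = (v - 5)*(v + 1)*(v^2 - 9*v + 20) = (v - 5)*(v - 4)*(v + 1)*(v - 5)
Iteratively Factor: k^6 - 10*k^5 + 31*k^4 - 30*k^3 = (k - 2)*(k^5 - 8*k^4 + 15*k^3) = (k - 3)*(k - 2)*(k^4 - 5*k^3) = k*(k - 3)*(k - 2)*(k^3 - 5*k^2) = k^2*(k - 3)*(k - 2)*(k^2 - 5*k) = k^3*(k - 3)*(k - 2)*(k - 5)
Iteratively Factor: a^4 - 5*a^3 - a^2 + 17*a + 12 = (a - 3)*(a^3 - 2*a^2 - 7*a - 4) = (a - 4)*(a - 3)*(a^2 + 2*a + 1) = (a - 4)*(a - 3)*(a + 1)*(a + 1)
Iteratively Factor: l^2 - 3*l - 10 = (l - 5)*(l + 2)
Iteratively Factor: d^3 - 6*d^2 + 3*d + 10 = (d - 5)*(d^2 - d - 2) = (d - 5)*(d + 1)*(d - 2)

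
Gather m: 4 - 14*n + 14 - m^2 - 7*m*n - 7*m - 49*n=-m^2 + m*(-7*n - 7) - 63*n + 18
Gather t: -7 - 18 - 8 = -33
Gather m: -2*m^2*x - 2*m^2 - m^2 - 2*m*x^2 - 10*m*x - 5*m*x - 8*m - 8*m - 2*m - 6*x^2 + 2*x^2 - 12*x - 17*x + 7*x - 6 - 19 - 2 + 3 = m^2*(-2*x - 3) + m*(-2*x^2 - 15*x - 18) - 4*x^2 - 22*x - 24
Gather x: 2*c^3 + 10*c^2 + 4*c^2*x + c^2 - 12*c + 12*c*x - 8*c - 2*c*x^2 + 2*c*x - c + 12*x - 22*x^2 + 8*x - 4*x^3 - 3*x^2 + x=2*c^3 + 11*c^2 - 21*c - 4*x^3 + x^2*(-2*c - 25) + x*(4*c^2 + 14*c + 21)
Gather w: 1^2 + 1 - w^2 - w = -w^2 - w + 2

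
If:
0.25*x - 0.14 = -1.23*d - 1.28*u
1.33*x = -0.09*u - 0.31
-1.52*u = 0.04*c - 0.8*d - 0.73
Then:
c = 865.060523938573*x + 223.104561878952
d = 15.1752484191509*x + 3.69828364950316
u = -14.7777777777778*x - 3.44444444444444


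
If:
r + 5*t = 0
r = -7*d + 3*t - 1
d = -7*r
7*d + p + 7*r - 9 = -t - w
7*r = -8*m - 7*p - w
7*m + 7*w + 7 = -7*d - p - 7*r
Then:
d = -35/237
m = -20236/3555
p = 126203/21330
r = 5/237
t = -1/237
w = 84757/21330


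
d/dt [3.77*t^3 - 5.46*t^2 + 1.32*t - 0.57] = 11.31*t^2 - 10.92*t + 1.32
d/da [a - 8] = 1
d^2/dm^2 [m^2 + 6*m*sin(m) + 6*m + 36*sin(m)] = -6*m*sin(m) - 36*sin(m) + 12*cos(m) + 2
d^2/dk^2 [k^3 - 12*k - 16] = 6*k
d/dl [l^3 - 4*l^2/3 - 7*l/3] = 3*l^2 - 8*l/3 - 7/3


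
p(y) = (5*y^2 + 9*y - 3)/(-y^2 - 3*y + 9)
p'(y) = (2*y + 3)*(5*y^2 + 9*y - 3)/(-y^2 - 3*y + 9)^2 + (10*y + 9)/(-y^2 - 3*y + 9) = 6*(-y^2 + 14*y + 12)/(y^4 + 6*y^3 - 9*y^2 - 54*y + 81)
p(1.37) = 6.21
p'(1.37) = 19.37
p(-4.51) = 26.54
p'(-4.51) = -89.43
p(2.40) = -11.97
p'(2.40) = 15.24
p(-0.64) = -0.64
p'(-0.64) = 0.14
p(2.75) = -8.74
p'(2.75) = 5.55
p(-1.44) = -0.50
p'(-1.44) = -0.49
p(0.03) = -0.31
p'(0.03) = 0.94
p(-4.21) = 12.22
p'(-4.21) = -25.43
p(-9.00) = -7.13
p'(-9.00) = -0.58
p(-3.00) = 1.67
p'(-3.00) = -2.89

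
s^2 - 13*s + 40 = (s - 8)*(s - 5)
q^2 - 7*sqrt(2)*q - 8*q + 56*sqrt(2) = (q - 8)*(q - 7*sqrt(2))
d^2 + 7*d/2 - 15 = (d - 5/2)*(d + 6)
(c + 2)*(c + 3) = c^2 + 5*c + 6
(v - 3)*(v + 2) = v^2 - v - 6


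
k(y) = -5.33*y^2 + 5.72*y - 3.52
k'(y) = 5.72 - 10.66*y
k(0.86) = -2.54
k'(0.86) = -3.45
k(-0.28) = -5.54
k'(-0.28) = 8.70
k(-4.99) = -164.78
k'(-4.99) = 58.91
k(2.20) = -16.73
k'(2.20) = -17.73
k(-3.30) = -80.44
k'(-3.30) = 40.90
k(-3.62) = -94.07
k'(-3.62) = 44.31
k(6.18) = -171.74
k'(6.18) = -60.16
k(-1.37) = -21.36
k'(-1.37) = 20.32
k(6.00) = -161.08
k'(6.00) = -58.24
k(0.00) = -3.52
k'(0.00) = 5.72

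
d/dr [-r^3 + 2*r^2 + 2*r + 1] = -3*r^2 + 4*r + 2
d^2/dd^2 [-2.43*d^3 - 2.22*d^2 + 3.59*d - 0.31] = -14.58*d - 4.44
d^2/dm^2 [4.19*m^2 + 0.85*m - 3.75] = 8.38000000000000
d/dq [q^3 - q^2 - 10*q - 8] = 3*q^2 - 2*q - 10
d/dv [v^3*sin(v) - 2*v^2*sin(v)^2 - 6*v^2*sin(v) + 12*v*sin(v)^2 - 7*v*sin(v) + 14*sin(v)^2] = v^3*cos(v) + 3*v^2*sin(v) - 2*v^2*sin(2*v) - 6*v^2*cos(v) - 4*v*sin(v)^2 - 12*v*sin(v) + 12*v*sin(2*v) - 7*v*cos(v) + 12*sin(v)^2 - 7*sin(v) + 14*sin(2*v)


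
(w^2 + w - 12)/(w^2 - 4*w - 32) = (w - 3)/(w - 8)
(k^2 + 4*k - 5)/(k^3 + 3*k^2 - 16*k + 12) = (k + 5)/(k^2 + 4*k - 12)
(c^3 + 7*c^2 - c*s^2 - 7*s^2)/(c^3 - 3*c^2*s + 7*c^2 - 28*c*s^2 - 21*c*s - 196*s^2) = (-c^2 + s^2)/(-c^2 + 3*c*s + 28*s^2)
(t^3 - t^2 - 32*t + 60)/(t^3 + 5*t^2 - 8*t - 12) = (t - 5)/(t + 1)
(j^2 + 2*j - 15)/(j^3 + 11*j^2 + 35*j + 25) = (j - 3)/(j^2 + 6*j + 5)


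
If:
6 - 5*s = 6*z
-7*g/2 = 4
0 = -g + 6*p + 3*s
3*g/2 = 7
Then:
No Solution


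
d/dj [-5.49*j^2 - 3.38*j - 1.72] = -10.98*j - 3.38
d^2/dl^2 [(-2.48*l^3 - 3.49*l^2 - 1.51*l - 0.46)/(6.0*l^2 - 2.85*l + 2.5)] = (1.13686837721616e-13*l^5 + 1.13686837721616e-13*l^4 - 193.9656*l^3 + 320.76*l^2 + 90.096*l - 58.8152)/(216.0*l^6 - 307.8*l^5 + 416.205*l^4 - 279.649125*l^3 + 173.41875*l^2 - 53.4375*l + 15.625)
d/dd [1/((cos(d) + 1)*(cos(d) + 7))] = 2*(cos(d) + 4)*sin(d)/((cos(d) + 1)^2*(cos(d) + 7)^2)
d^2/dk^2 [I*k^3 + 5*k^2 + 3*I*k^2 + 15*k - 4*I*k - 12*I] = 6*I*k + 10 + 6*I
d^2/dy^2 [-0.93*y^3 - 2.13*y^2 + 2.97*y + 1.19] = -5.58*y - 4.26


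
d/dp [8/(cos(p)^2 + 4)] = 32*sin(2*p)/(cos(2*p) + 9)^2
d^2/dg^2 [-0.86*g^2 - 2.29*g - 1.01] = -1.72000000000000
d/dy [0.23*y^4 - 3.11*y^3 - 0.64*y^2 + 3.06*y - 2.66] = 0.92*y^3 - 9.33*y^2 - 1.28*y + 3.06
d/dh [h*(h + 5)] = 2*h + 5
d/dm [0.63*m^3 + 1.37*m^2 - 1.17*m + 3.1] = 1.89*m^2 + 2.74*m - 1.17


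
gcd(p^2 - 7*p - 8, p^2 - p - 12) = 1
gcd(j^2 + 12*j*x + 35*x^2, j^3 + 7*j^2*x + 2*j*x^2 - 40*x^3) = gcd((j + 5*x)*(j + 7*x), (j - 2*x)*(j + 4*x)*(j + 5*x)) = j + 5*x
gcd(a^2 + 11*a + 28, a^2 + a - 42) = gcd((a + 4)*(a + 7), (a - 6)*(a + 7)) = a + 7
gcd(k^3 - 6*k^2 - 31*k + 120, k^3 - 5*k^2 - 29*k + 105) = k^2 + 2*k - 15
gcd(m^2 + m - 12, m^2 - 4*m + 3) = m - 3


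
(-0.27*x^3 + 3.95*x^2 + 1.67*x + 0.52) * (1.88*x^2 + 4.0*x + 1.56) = -0.5076*x^5 + 6.346*x^4 + 18.5184*x^3 + 13.8196*x^2 + 4.6852*x + 0.8112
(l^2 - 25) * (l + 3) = l^3 + 3*l^2 - 25*l - 75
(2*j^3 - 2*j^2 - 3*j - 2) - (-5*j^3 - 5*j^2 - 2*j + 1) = 7*j^3 + 3*j^2 - j - 3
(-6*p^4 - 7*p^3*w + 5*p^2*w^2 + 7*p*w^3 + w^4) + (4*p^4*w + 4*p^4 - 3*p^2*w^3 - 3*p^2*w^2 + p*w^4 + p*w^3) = 4*p^4*w - 2*p^4 - 7*p^3*w - 3*p^2*w^3 + 2*p^2*w^2 + p*w^4 + 8*p*w^3 + w^4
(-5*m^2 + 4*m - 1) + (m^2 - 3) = -4*m^2 + 4*m - 4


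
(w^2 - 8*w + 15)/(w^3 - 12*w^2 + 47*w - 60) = 1/(w - 4)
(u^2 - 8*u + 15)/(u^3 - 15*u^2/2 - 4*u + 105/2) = 2*(u - 5)/(2*u^2 - 9*u - 35)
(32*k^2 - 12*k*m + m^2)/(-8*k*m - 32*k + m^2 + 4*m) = (-4*k + m)/(m + 4)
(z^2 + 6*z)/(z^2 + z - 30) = z/(z - 5)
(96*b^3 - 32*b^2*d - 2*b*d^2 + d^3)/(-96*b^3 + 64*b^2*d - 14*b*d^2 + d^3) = (-6*b - d)/(6*b - d)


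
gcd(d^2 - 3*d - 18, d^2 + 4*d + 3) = d + 3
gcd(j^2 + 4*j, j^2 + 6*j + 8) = j + 4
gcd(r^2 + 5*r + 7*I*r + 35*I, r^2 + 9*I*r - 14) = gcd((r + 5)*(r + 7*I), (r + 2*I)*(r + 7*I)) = r + 7*I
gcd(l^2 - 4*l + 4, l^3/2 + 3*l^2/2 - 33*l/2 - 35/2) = 1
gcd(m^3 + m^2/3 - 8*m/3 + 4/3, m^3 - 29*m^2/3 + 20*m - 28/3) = m - 2/3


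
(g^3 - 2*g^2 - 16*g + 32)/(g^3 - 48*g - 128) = (g^2 - 6*g + 8)/(g^2 - 4*g - 32)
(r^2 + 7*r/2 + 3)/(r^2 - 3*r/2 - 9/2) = (r + 2)/(r - 3)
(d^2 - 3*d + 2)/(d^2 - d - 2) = (d - 1)/(d + 1)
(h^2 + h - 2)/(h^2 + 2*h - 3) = (h + 2)/(h + 3)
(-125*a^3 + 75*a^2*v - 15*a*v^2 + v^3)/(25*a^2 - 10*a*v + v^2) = -5*a + v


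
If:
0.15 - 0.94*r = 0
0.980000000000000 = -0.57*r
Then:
No Solution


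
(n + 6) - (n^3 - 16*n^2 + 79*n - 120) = -n^3 + 16*n^2 - 78*n + 126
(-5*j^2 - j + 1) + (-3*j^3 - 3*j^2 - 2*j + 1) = -3*j^3 - 8*j^2 - 3*j + 2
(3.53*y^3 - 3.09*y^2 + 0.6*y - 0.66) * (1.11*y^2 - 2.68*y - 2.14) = 3.9183*y^5 - 12.8903*y^4 + 1.393*y^3 + 4.272*y^2 + 0.4848*y + 1.4124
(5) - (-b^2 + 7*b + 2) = b^2 - 7*b + 3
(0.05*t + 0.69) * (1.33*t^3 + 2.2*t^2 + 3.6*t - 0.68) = 0.0665*t^4 + 1.0277*t^3 + 1.698*t^2 + 2.45*t - 0.4692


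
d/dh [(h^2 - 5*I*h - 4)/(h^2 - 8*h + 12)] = (h^2*(-8 + 5*I) + 32*h - 32 - 60*I)/(h^4 - 16*h^3 + 88*h^2 - 192*h + 144)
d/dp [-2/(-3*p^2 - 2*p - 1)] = 4*(-3*p - 1)/(3*p^2 + 2*p + 1)^2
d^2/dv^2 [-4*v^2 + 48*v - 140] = -8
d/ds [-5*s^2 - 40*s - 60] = -10*s - 40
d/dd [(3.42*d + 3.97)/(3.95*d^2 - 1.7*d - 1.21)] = (-13.509*d^2 - 31.363*d + 2.6108)/(15.6025*d^4 - 13.43*d^3 - 6.669*d^2 + 4.114*d + 1.4641)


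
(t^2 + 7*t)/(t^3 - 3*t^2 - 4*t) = (t + 7)/(t^2 - 3*t - 4)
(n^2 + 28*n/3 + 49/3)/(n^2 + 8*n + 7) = (n + 7/3)/(n + 1)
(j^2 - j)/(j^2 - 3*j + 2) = j/(j - 2)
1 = 1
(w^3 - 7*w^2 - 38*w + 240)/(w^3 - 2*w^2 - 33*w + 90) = (w - 8)/(w - 3)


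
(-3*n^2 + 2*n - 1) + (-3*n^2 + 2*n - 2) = -6*n^2 + 4*n - 3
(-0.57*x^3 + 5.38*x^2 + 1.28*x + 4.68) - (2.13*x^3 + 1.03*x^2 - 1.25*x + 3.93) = -2.7*x^3 + 4.35*x^2 + 2.53*x + 0.75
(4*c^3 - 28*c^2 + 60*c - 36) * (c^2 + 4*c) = 4*c^5 - 12*c^4 - 52*c^3 + 204*c^2 - 144*c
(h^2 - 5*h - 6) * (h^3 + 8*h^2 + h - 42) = h^5 + 3*h^4 - 45*h^3 - 95*h^2 + 204*h + 252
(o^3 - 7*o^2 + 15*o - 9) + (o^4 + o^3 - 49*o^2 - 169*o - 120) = o^4 + 2*o^3 - 56*o^2 - 154*o - 129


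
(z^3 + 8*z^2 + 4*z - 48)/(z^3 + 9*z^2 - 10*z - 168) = (z^2 + 2*z - 8)/(z^2 + 3*z - 28)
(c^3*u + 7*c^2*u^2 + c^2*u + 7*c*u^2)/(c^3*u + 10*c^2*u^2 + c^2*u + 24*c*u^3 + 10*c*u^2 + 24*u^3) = c*(c + 7*u)/(c^2 + 10*c*u + 24*u^2)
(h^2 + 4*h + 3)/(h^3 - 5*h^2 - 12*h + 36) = (h + 1)/(h^2 - 8*h + 12)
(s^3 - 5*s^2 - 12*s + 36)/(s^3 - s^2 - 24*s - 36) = (s - 2)/(s + 2)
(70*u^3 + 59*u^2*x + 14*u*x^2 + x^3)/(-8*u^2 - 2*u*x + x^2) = (35*u^2 + 12*u*x + x^2)/(-4*u + x)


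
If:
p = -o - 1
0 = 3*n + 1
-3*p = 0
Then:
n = -1/3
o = -1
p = 0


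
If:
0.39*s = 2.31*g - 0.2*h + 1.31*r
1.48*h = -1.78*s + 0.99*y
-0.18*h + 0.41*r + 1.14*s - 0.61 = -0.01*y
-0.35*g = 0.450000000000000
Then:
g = -1.29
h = 0.610180001235*y + 0.27387151884404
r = 0.107697136858572*y + 2.24119547990038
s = 0.0488391000967417*y - 0.22771339769055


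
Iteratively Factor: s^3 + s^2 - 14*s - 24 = (s - 4)*(s^2 + 5*s + 6) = (s - 4)*(s + 3)*(s + 2)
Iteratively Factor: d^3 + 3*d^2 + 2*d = (d + 2)*(d^2 + d) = (d + 1)*(d + 2)*(d)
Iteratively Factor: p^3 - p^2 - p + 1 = (p + 1)*(p^2 - 2*p + 1) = (p - 1)*(p + 1)*(p - 1)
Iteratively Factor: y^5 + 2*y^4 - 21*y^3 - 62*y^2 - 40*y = (y + 1)*(y^4 + y^3 - 22*y^2 - 40*y) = (y + 1)*(y + 4)*(y^3 - 3*y^2 - 10*y) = (y - 5)*(y + 1)*(y + 4)*(y^2 + 2*y) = (y - 5)*(y + 1)*(y + 2)*(y + 4)*(y)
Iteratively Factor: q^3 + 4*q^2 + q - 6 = (q + 2)*(q^2 + 2*q - 3) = (q + 2)*(q + 3)*(q - 1)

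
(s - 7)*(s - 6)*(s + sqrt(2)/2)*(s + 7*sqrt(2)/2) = s^4 - 13*s^3 + 4*sqrt(2)*s^3 - 52*sqrt(2)*s^2 + 91*s^2/2 - 91*s/2 + 168*sqrt(2)*s + 147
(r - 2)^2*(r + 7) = r^3 + 3*r^2 - 24*r + 28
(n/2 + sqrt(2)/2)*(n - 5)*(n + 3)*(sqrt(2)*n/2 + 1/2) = sqrt(2)*n^4/4 - sqrt(2)*n^3/2 + 3*n^3/4 - 7*sqrt(2)*n^2/2 - 3*n^2/2 - 45*n/4 - sqrt(2)*n/2 - 15*sqrt(2)/4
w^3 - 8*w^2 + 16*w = w*(w - 4)^2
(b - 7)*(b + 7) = b^2 - 49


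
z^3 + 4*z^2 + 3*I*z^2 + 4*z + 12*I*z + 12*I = (z + 2)^2*(z + 3*I)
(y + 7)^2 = y^2 + 14*y + 49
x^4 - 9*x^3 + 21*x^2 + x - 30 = (x - 5)*(x - 3)*(x - 2)*(x + 1)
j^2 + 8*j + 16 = (j + 4)^2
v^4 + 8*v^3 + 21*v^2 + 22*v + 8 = (v + 1)^2*(v + 2)*(v + 4)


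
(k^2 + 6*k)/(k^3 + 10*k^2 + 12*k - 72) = k/(k^2 + 4*k - 12)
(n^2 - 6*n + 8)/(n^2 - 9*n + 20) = (n - 2)/(n - 5)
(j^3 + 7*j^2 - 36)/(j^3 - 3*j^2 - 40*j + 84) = (j + 3)/(j - 7)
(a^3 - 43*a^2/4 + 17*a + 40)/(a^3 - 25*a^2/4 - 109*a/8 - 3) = 2*(4*a^2 - 11*a - 20)/(8*a^2 + 14*a + 3)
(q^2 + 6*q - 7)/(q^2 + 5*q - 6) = (q + 7)/(q + 6)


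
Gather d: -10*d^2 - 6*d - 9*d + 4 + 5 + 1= -10*d^2 - 15*d + 10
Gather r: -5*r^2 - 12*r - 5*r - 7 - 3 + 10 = -5*r^2 - 17*r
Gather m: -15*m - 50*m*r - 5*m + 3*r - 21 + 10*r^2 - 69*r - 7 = m*(-50*r - 20) + 10*r^2 - 66*r - 28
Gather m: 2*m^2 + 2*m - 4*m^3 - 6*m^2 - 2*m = -4*m^3 - 4*m^2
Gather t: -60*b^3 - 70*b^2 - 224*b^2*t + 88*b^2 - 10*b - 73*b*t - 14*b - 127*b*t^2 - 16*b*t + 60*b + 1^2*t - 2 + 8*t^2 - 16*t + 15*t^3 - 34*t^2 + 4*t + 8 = -60*b^3 + 18*b^2 + 36*b + 15*t^3 + t^2*(-127*b - 26) + t*(-224*b^2 - 89*b - 11) + 6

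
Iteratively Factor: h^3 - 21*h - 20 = (h - 5)*(h^2 + 5*h + 4) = (h - 5)*(h + 1)*(h + 4)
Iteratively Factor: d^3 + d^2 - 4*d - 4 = (d + 2)*(d^2 - d - 2) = (d + 1)*(d + 2)*(d - 2)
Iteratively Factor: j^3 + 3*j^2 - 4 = (j - 1)*(j^2 + 4*j + 4) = (j - 1)*(j + 2)*(j + 2)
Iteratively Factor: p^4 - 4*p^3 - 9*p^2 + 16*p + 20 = (p + 2)*(p^3 - 6*p^2 + 3*p + 10) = (p - 2)*(p + 2)*(p^2 - 4*p - 5) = (p - 5)*(p - 2)*(p + 2)*(p + 1)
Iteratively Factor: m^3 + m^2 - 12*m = (m - 3)*(m^2 + 4*m) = m*(m - 3)*(m + 4)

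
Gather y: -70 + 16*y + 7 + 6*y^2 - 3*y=6*y^2 + 13*y - 63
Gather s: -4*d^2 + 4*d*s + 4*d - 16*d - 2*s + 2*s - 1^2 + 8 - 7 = -4*d^2 + 4*d*s - 12*d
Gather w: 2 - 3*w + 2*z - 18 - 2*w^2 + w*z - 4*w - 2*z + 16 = -2*w^2 + w*(z - 7)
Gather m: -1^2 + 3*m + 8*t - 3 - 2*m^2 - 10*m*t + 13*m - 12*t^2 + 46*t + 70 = -2*m^2 + m*(16 - 10*t) - 12*t^2 + 54*t + 66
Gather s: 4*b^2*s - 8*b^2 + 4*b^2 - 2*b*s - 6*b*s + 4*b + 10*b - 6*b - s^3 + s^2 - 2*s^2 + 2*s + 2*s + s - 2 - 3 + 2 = -4*b^2 + 8*b - s^3 - s^2 + s*(4*b^2 - 8*b + 5) - 3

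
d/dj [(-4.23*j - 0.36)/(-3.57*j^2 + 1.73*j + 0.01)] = (-15.1011*j^2 - 2.5704*j + 0.5805)/(12.7449*j^4 - 12.3522*j^3 + 2.9215*j^2 + 0.0346*j + 0.0001)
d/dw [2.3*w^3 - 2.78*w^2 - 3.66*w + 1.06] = 6.9*w^2 - 5.56*w - 3.66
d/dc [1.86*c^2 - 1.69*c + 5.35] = 3.72*c - 1.69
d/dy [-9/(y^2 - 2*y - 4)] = 18*(y - 1)/(-y^2 + 2*y + 4)^2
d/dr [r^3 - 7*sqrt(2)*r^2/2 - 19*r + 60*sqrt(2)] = 3*r^2 - 7*sqrt(2)*r - 19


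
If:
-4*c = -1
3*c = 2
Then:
No Solution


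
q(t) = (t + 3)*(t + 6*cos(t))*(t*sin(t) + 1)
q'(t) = (1 - 6*sin(t))*(t + 3)*(t*sin(t) + 1) + (t + 3)*(t + 6*cos(t))*(t*cos(t) + sin(t)) + (t + 6*cos(t))*(t*sin(t) + 1)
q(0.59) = 26.59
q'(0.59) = 17.21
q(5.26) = -241.74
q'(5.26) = -75.28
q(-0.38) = 15.52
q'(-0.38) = 5.72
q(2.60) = -33.31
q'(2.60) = -9.01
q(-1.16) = 4.69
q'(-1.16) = 24.09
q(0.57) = 26.24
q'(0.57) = 17.36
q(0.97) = 31.17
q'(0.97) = 3.41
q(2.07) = -11.46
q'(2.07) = -62.76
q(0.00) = 18.00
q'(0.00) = 9.00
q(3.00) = -25.11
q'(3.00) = 47.02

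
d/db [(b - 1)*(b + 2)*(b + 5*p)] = 3*b^2 + 10*b*p + 2*b + 5*p - 2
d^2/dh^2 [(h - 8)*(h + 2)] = 2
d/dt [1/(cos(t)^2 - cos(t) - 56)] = (2*cos(t) - 1)*sin(t)/(sin(t)^2 + cos(t) + 55)^2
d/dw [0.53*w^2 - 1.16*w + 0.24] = 1.06*w - 1.16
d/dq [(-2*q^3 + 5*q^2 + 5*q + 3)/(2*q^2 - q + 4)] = (-4*q^4 + 4*q^3 - 39*q^2 + 28*q + 23)/(4*q^4 - 4*q^3 + 17*q^2 - 8*q + 16)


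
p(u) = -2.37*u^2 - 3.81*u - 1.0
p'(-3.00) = 10.41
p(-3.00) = -10.90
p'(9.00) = -46.47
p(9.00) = -227.26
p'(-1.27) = 2.21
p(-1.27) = 0.02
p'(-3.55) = 13.02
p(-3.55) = -17.34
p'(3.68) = -21.25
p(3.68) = -47.12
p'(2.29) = -14.66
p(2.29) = -22.15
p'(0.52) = -6.27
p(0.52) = -3.62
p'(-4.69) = 18.42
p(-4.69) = -35.26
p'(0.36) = -5.52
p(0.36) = -2.68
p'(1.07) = -8.88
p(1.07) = -7.79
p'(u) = -4.74*u - 3.81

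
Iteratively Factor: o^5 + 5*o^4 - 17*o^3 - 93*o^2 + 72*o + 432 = (o + 3)*(o^4 + 2*o^3 - 23*o^2 - 24*o + 144) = (o - 3)*(o + 3)*(o^3 + 5*o^2 - 8*o - 48) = (o - 3)*(o + 3)*(o + 4)*(o^2 + o - 12) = (o - 3)^2*(o + 3)*(o + 4)*(o + 4)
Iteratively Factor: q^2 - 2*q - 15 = (q - 5)*(q + 3)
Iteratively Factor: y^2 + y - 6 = (y - 2)*(y + 3)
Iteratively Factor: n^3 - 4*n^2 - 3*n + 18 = (n - 3)*(n^2 - n - 6) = (n - 3)^2*(n + 2)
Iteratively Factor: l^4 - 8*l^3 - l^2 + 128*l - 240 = (l - 5)*(l^3 - 3*l^2 - 16*l + 48) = (l - 5)*(l - 4)*(l^2 + l - 12) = (l - 5)*(l - 4)*(l + 4)*(l - 3)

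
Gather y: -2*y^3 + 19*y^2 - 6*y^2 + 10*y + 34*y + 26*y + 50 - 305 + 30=-2*y^3 + 13*y^2 + 70*y - 225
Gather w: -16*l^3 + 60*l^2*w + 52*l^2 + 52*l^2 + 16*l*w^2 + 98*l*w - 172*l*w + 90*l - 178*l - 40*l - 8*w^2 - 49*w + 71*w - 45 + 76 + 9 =-16*l^3 + 104*l^2 - 128*l + w^2*(16*l - 8) + w*(60*l^2 - 74*l + 22) + 40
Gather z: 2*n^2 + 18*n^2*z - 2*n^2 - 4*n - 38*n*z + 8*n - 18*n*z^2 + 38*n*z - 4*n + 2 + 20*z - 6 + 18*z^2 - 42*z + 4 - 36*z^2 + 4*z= z^2*(-18*n - 18) + z*(18*n^2 - 18)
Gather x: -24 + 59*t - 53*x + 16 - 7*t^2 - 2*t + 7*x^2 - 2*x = -7*t^2 + 57*t + 7*x^2 - 55*x - 8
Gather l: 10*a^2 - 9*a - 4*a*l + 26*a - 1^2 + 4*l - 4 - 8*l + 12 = 10*a^2 + 17*a + l*(-4*a - 4) + 7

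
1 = 1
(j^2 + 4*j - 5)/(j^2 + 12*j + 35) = (j - 1)/(j + 7)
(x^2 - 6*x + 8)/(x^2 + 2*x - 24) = (x - 2)/(x + 6)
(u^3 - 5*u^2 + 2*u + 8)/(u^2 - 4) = (u^2 - 3*u - 4)/(u + 2)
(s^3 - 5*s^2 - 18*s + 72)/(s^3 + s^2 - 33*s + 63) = (s^2 - 2*s - 24)/(s^2 + 4*s - 21)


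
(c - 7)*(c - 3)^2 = c^3 - 13*c^2 + 51*c - 63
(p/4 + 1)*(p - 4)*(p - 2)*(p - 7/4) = p^4/4 - 15*p^3/16 - 25*p^2/8 + 15*p - 14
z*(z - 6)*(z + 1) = z^3 - 5*z^2 - 6*z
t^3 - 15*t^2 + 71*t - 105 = (t - 7)*(t - 5)*(t - 3)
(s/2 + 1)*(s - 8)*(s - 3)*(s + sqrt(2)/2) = s^4/2 - 9*s^3/2 + sqrt(2)*s^3/4 - 9*sqrt(2)*s^2/4 + s^2 + sqrt(2)*s/2 + 24*s + 12*sqrt(2)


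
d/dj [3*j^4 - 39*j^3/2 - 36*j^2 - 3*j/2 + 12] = 12*j^3 - 117*j^2/2 - 72*j - 3/2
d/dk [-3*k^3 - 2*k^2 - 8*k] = -9*k^2 - 4*k - 8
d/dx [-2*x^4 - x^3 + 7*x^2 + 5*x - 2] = -8*x^3 - 3*x^2 + 14*x + 5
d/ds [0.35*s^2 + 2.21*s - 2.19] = 0.7*s + 2.21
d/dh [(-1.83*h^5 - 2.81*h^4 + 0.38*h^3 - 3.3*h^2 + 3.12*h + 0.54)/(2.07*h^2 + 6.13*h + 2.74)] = (-11.3643*h^6 - 56.505*h^5 - 75.9603*h^4 - 26.1388*h^3 - 23.5638*h^2 - 20.3196*h + 5.2386)/(4.2849*h^4 + 25.3782*h^3 + 48.9205*h^2 + 33.5924*h + 7.5076)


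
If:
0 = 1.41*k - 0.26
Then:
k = 0.18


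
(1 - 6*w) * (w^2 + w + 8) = -6*w^3 - 5*w^2 - 47*w + 8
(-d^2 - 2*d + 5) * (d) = -d^3 - 2*d^2 + 5*d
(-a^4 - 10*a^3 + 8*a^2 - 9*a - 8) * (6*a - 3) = -6*a^5 - 57*a^4 + 78*a^3 - 78*a^2 - 21*a + 24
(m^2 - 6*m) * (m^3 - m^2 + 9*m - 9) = m^5 - 7*m^4 + 15*m^3 - 63*m^2 + 54*m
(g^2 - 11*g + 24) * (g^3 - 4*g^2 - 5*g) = g^5 - 15*g^4 + 63*g^3 - 41*g^2 - 120*g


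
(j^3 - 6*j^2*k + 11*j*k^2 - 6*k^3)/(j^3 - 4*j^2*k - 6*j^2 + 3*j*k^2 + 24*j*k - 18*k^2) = (j - 2*k)/(j - 6)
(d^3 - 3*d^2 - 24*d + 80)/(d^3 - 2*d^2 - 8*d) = (d^2 + d - 20)/(d*(d + 2))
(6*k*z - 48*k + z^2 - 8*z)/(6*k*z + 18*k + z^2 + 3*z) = (z - 8)/(z + 3)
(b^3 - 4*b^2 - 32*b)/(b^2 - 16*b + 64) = b*(b + 4)/(b - 8)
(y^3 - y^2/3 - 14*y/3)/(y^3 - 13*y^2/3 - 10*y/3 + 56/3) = y/(y - 4)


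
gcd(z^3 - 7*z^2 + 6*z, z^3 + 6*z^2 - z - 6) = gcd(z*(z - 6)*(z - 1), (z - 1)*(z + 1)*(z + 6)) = z - 1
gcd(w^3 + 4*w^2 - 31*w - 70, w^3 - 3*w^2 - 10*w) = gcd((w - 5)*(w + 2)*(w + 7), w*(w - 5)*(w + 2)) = w^2 - 3*w - 10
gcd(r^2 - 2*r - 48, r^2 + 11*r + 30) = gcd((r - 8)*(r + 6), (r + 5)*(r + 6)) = r + 6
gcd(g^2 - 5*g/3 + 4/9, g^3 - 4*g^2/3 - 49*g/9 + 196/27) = g - 4/3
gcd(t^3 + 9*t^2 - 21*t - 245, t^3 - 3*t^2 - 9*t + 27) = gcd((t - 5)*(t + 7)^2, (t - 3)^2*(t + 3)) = 1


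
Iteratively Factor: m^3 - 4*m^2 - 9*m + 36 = (m - 3)*(m^2 - m - 12) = (m - 3)*(m + 3)*(m - 4)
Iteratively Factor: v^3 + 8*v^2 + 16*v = (v + 4)*(v^2 + 4*v) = v*(v + 4)*(v + 4)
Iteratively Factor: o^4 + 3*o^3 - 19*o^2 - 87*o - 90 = (o + 2)*(o^3 + o^2 - 21*o - 45) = (o + 2)*(o + 3)*(o^2 - 2*o - 15) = (o + 2)*(o + 3)^2*(o - 5)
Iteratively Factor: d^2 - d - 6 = (d - 3)*(d + 2)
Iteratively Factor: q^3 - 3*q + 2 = (q - 1)*(q^2 + q - 2) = (q - 1)*(q + 2)*(q - 1)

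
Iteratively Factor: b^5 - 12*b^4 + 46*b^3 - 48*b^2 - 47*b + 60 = (b + 1)*(b^4 - 13*b^3 + 59*b^2 - 107*b + 60) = (b - 1)*(b + 1)*(b^3 - 12*b^2 + 47*b - 60) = (b - 5)*(b - 1)*(b + 1)*(b^2 - 7*b + 12) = (b - 5)*(b - 3)*(b - 1)*(b + 1)*(b - 4)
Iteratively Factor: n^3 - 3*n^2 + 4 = (n + 1)*(n^2 - 4*n + 4) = (n - 2)*(n + 1)*(n - 2)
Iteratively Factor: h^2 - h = (h)*(h - 1)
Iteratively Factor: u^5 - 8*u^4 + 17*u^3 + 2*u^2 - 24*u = (u - 4)*(u^4 - 4*u^3 + u^2 + 6*u) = u*(u - 4)*(u^3 - 4*u^2 + u + 6) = u*(u - 4)*(u - 2)*(u^2 - 2*u - 3) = u*(u - 4)*(u - 2)*(u + 1)*(u - 3)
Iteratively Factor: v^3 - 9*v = (v - 3)*(v^2 + 3*v) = (v - 3)*(v + 3)*(v)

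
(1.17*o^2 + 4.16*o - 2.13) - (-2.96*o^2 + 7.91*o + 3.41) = 4.13*o^2 - 3.75*o - 5.54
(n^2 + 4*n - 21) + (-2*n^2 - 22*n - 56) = -n^2 - 18*n - 77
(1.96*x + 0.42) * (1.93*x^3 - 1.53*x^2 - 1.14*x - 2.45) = 3.7828*x^4 - 2.1882*x^3 - 2.877*x^2 - 5.2808*x - 1.029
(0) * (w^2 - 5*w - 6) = 0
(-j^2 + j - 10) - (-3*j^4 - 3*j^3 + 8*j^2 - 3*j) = 3*j^4 + 3*j^3 - 9*j^2 + 4*j - 10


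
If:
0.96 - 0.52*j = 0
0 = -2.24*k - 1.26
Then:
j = 1.85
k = -0.56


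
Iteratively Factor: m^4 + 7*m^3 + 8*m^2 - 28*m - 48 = (m - 2)*(m^3 + 9*m^2 + 26*m + 24) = (m - 2)*(m + 2)*(m^2 + 7*m + 12) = (m - 2)*(m + 2)*(m + 3)*(m + 4)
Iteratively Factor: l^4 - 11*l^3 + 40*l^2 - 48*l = (l - 4)*(l^3 - 7*l^2 + 12*l) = (l - 4)^2*(l^2 - 3*l) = l*(l - 4)^2*(l - 3)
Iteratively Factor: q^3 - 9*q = (q + 3)*(q^2 - 3*q) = q*(q + 3)*(q - 3)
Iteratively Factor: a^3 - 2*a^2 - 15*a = (a)*(a^2 - 2*a - 15) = a*(a - 5)*(a + 3)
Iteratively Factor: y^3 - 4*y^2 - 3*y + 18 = (y - 3)*(y^2 - y - 6) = (y - 3)^2*(y + 2)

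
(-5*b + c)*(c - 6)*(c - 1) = -5*b*c^2 + 35*b*c - 30*b + c^3 - 7*c^2 + 6*c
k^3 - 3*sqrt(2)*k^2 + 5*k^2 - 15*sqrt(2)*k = k*(k + 5)*(k - 3*sqrt(2))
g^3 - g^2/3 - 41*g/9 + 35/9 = (g - 5/3)*(g - 1)*(g + 7/3)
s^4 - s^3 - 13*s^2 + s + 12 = (s - 4)*(s - 1)*(s + 1)*(s + 3)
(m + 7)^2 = m^2 + 14*m + 49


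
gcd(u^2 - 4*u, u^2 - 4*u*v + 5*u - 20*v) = 1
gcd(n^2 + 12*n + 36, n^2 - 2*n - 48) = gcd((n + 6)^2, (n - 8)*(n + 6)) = n + 6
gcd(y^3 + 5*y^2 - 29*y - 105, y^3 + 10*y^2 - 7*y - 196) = y + 7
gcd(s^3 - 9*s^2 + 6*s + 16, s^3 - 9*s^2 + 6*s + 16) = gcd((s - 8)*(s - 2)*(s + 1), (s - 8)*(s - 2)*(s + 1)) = s^3 - 9*s^2 + 6*s + 16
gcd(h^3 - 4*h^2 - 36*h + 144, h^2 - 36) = h^2 - 36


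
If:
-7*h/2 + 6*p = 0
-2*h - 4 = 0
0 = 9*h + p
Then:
No Solution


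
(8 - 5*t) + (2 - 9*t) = 10 - 14*t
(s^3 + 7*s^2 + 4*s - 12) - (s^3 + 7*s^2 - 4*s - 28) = 8*s + 16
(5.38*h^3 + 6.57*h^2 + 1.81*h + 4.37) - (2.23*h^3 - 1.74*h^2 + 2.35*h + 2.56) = 3.15*h^3 + 8.31*h^2 - 0.54*h + 1.81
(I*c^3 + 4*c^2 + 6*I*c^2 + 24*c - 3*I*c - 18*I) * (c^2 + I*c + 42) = I*c^5 + 3*c^4 + 6*I*c^4 + 18*c^3 + 43*I*c^3 + 171*c^2 + 258*I*c^2 + 1026*c - 126*I*c - 756*I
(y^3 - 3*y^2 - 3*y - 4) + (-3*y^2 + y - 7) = y^3 - 6*y^2 - 2*y - 11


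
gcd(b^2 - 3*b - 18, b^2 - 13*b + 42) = b - 6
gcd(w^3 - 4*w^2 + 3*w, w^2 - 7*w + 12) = w - 3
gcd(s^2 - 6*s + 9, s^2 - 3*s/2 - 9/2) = s - 3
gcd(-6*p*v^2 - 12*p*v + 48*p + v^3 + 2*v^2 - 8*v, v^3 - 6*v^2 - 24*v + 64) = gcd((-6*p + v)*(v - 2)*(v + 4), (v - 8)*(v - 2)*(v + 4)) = v^2 + 2*v - 8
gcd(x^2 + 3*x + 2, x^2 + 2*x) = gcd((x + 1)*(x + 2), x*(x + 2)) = x + 2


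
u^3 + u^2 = u^2*(u + 1)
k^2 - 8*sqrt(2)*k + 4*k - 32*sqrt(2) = (k + 4)*(k - 8*sqrt(2))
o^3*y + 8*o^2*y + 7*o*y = o*(o + 7)*(o*y + y)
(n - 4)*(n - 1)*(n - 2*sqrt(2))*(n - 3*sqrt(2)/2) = n^4 - 5*n^3 - 7*sqrt(2)*n^3/2 + 10*n^2 + 35*sqrt(2)*n^2/2 - 30*n - 14*sqrt(2)*n + 24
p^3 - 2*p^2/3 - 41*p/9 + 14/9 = (p - 7/3)*(p - 1/3)*(p + 2)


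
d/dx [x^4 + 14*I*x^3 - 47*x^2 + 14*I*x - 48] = 4*x^3 + 42*I*x^2 - 94*x + 14*I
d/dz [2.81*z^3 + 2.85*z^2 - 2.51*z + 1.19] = 8.43*z^2 + 5.7*z - 2.51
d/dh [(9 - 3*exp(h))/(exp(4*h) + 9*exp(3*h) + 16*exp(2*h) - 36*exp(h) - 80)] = 3*((exp(h) - 3)*(4*exp(3*h) + 27*exp(2*h) + 32*exp(h) - 36) - exp(4*h) - 9*exp(3*h) - 16*exp(2*h) + 36*exp(h) + 80)*exp(h)/(exp(4*h) + 9*exp(3*h) + 16*exp(2*h) - 36*exp(h) - 80)^2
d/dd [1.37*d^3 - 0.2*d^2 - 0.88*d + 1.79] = 4.11*d^2 - 0.4*d - 0.88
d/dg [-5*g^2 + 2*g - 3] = 2 - 10*g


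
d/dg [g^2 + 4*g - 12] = 2*g + 4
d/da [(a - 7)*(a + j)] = 2*a + j - 7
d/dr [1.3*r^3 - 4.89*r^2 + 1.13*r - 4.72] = 3.9*r^2 - 9.78*r + 1.13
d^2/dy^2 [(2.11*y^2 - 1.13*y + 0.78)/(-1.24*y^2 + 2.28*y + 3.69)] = (-7.105427357601e-15*y^4 - 8.455808*y^3 - 65.123064*y^2 + 44.253864*y - 91.721214)/(1.906624*y^6 - 10.517184*y^5 + 2.316816*y^4 + 50.741856*y^3 - 6.894396*y^2 - 93.134124*y - 50.243409)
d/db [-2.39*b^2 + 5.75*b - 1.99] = 5.75 - 4.78*b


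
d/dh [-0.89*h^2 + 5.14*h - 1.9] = 5.14 - 1.78*h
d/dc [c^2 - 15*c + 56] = 2*c - 15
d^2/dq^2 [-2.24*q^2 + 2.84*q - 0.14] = -4.48000000000000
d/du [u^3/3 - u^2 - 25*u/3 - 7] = u^2 - 2*u - 25/3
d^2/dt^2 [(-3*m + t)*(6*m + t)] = 2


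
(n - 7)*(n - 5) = n^2 - 12*n + 35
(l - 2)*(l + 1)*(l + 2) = l^3 + l^2 - 4*l - 4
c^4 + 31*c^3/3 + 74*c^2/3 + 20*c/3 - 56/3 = (c - 2/3)*(c + 2)^2*(c + 7)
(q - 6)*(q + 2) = q^2 - 4*q - 12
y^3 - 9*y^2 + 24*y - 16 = (y - 4)^2*(y - 1)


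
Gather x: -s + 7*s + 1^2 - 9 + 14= 6*s + 6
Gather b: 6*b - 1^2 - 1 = 6*b - 2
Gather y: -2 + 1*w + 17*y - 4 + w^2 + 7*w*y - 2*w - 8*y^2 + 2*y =w^2 - w - 8*y^2 + y*(7*w + 19) - 6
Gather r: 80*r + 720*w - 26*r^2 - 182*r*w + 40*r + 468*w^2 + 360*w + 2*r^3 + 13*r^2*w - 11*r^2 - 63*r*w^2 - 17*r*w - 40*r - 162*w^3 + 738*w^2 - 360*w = 2*r^3 + r^2*(13*w - 37) + r*(-63*w^2 - 199*w + 80) - 162*w^3 + 1206*w^2 + 720*w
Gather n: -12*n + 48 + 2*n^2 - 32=2*n^2 - 12*n + 16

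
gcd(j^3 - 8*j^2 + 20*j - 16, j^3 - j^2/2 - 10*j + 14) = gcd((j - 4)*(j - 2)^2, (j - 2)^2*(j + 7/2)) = j^2 - 4*j + 4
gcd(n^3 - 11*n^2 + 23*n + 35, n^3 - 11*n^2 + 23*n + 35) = n^3 - 11*n^2 + 23*n + 35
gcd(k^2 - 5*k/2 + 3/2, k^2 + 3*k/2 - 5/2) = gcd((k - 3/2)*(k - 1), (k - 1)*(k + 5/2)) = k - 1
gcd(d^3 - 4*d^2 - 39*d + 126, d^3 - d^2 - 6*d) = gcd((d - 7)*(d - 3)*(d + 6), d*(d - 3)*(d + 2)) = d - 3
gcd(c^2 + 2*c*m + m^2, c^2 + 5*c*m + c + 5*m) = 1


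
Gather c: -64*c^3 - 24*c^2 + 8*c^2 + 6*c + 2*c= -64*c^3 - 16*c^2 + 8*c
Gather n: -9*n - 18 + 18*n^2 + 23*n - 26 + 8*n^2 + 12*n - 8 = 26*n^2 + 26*n - 52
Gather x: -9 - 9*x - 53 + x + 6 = -8*x - 56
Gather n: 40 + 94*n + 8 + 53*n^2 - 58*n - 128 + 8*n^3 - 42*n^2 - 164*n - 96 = 8*n^3 + 11*n^2 - 128*n - 176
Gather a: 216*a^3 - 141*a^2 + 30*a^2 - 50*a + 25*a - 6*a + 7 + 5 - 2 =216*a^3 - 111*a^2 - 31*a + 10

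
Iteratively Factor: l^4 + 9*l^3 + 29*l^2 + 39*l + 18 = (l + 3)*(l^3 + 6*l^2 + 11*l + 6) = (l + 1)*(l + 3)*(l^2 + 5*l + 6) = (l + 1)*(l + 3)^2*(l + 2)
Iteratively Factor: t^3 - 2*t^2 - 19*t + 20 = (t + 4)*(t^2 - 6*t + 5) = (t - 1)*(t + 4)*(t - 5)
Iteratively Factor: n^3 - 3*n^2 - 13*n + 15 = (n - 5)*(n^2 + 2*n - 3) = (n - 5)*(n - 1)*(n + 3)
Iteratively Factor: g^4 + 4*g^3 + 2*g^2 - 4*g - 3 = (g + 3)*(g^3 + g^2 - g - 1) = (g - 1)*(g + 3)*(g^2 + 2*g + 1) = (g - 1)*(g + 1)*(g + 3)*(g + 1)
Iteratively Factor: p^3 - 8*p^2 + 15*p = (p - 3)*(p^2 - 5*p) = p*(p - 3)*(p - 5)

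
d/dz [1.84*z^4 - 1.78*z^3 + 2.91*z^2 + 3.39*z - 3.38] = 7.36*z^3 - 5.34*z^2 + 5.82*z + 3.39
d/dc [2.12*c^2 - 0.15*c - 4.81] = 4.24*c - 0.15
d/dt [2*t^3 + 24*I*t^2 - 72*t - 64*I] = 6*t^2 + 48*I*t - 72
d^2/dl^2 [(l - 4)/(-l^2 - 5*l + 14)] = 2*(-(l - 4)*(2*l + 5)^2 + (3*l + 1)*(l^2 + 5*l - 14))/(l^2 + 5*l - 14)^3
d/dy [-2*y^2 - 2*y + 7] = -4*y - 2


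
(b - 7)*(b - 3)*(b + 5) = b^3 - 5*b^2 - 29*b + 105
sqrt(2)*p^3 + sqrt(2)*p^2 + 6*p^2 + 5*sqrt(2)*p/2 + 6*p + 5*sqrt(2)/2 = (p + sqrt(2)/2)*(p + 5*sqrt(2)/2)*(sqrt(2)*p + sqrt(2))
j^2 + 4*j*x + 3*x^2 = (j + x)*(j + 3*x)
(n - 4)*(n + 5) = n^2 + n - 20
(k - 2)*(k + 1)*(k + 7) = k^3 + 6*k^2 - 9*k - 14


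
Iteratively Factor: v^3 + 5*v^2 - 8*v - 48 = (v - 3)*(v^2 + 8*v + 16) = (v - 3)*(v + 4)*(v + 4)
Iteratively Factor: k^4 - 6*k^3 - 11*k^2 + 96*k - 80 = (k - 5)*(k^3 - k^2 - 16*k + 16) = (k - 5)*(k - 1)*(k^2 - 16) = (k - 5)*(k - 4)*(k - 1)*(k + 4)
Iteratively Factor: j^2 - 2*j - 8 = (j - 4)*(j + 2)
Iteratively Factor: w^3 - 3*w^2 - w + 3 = (w + 1)*(w^2 - 4*w + 3) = (w - 1)*(w + 1)*(w - 3)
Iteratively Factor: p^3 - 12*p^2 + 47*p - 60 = (p - 3)*(p^2 - 9*p + 20) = (p - 4)*(p - 3)*(p - 5)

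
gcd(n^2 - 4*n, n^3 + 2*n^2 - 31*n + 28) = n - 4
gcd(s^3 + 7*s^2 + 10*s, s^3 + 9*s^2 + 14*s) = s^2 + 2*s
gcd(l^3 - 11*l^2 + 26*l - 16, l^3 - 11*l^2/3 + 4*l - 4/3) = l^2 - 3*l + 2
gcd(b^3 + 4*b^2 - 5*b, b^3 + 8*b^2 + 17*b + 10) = b + 5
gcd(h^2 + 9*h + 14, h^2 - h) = 1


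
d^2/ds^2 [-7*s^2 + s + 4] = -14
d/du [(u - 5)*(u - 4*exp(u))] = u - (u - 5)*(4*exp(u) - 1) - 4*exp(u)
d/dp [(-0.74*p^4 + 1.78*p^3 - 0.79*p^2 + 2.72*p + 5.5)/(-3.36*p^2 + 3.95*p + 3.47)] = (4.9728*p^5 - 14.7498*p^4 + 3.7908*p^3 + 24.5485*p^2 + 31.4774*p - 12.2866)/(11.2896*p^4 - 26.544*p^3 - 7.7159*p^2 + 27.413*p + 12.0409)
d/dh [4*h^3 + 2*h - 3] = 12*h^2 + 2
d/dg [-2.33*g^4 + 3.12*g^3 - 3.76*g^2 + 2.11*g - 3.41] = -9.32*g^3 + 9.36*g^2 - 7.52*g + 2.11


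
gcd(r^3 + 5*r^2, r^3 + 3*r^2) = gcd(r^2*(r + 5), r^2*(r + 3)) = r^2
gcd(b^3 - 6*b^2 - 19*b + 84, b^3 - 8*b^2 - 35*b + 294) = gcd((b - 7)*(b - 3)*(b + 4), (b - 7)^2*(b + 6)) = b - 7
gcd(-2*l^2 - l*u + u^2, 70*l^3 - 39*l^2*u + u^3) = -2*l + u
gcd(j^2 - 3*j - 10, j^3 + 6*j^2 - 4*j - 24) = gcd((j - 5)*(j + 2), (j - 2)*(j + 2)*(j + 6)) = j + 2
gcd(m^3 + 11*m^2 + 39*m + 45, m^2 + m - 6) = m + 3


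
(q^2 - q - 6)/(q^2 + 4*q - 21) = (q + 2)/(q + 7)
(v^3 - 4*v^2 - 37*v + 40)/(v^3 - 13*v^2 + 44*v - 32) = (v + 5)/(v - 4)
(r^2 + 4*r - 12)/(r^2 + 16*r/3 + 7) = 3*(r^2 + 4*r - 12)/(3*r^2 + 16*r + 21)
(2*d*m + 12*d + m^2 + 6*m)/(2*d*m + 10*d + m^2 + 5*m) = (m + 6)/(m + 5)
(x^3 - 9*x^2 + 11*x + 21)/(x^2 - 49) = (x^2 - 2*x - 3)/(x + 7)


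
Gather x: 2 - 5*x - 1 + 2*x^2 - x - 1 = 2*x^2 - 6*x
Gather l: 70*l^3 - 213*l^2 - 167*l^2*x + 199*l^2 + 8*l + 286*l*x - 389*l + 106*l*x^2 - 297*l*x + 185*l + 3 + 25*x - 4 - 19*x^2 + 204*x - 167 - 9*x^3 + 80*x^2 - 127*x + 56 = 70*l^3 + l^2*(-167*x - 14) + l*(106*x^2 - 11*x - 196) - 9*x^3 + 61*x^2 + 102*x - 112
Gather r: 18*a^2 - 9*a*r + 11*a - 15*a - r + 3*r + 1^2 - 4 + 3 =18*a^2 - 4*a + r*(2 - 9*a)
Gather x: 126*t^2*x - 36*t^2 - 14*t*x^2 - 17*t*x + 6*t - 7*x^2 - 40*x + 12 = -36*t^2 + 6*t + x^2*(-14*t - 7) + x*(126*t^2 - 17*t - 40) + 12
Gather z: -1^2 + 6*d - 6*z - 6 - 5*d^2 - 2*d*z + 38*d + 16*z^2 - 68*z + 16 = -5*d^2 + 44*d + 16*z^2 + z*(-2*d - 74) + 9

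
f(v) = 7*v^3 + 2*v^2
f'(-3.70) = 272.69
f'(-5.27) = 562.15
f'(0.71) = 13.43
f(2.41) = 109.60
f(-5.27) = -969.00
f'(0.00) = 0.00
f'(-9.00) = 1665.00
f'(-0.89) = 13.07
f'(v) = 21*v^2 + 4*v = v*(21*v + 4)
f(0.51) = 1.45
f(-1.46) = -17.52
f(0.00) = 0.00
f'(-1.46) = 38.92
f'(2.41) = 131.61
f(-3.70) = -327.19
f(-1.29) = -11.70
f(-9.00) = -4941.00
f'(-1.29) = 29.79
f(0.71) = 3.51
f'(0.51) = 7.50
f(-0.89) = -3.35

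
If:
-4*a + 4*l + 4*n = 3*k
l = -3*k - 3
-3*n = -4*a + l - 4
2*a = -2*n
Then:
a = -23/27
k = -28/81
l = -53/27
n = 23/27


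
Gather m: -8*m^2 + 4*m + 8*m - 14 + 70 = -8*m^2 + 12*m + 56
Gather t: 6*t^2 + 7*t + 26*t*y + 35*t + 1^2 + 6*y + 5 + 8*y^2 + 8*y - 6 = 6*t^2 + t*(26*y + 42) + 8*y^2 + 14*y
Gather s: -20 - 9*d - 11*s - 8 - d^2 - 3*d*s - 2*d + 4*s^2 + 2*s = -d^2 - 11*d + 4*s^2 + s*(-3*d - 9) - 28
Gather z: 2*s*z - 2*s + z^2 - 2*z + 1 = -2*s + z^2 + z*(2*s - 2) + 1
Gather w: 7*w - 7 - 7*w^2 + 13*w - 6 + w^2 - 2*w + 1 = -6*w^2 + 18*w - 12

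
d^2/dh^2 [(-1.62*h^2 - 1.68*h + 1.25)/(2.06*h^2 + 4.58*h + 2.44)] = (-7.105427357601e-15*h^4 + 16.310256*h^3 + 80.683608*h^2 + 121.427112*h + 58.134008)/(8.741816*h^6 + 58.307064*h^5 + 160.697304*h^4 + 234.197384*h^3 + 190.340496*h^2 + 81.802464*h + 14.526784)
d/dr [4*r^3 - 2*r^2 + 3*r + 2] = 12*r^2 - 4*r + 3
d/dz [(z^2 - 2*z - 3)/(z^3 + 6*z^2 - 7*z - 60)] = (-z^2 - 2*z + 11)/(z^4 + 18*z^3 + 121*z^2 + 360*z + 400)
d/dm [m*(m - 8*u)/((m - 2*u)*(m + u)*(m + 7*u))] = (-m^4 + 16*m^3*u + 39*m^2*u^2 - 28*m*u^3 + 112*u^4)/(m^6 + 12*m^5*u + 18*m^4*u^2 - 136*m^3*u^3 - 87*m^2*u^4 + 252*m*u^5 + 196*u^6)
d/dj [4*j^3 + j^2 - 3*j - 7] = 12*j^2 + 2*j - 3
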